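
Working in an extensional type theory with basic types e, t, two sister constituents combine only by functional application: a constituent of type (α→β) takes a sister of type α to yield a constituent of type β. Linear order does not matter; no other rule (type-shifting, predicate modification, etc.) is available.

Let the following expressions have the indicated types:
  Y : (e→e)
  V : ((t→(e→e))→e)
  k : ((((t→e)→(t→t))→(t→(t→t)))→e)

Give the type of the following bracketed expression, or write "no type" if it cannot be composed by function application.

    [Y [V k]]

no type

[V k]: ((t→(e→e))→e) and ((((t→e)→(t→t))→(t→(t→t)))→e) cannot combine by function application — type clash.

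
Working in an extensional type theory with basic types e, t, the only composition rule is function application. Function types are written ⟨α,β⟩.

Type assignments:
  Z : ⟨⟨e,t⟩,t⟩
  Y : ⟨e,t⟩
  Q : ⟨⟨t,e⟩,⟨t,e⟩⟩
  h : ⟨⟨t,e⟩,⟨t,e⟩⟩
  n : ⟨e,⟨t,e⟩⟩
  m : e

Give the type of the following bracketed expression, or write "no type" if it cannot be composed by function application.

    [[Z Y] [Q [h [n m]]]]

[Z Y]: Z is ⟨⟨e,t⟩,t⟩, Y is ⟨e,t⟩; result t.
[n m]: n is ⟨e,⟨t,e⟩⟩, m is e; result ⟨t,e⟩.
[h [n m]]: h is ⟨⟨t,e⟩,⟨t,e⟩⟩, [n m] is ⟨t,e⟩; result ⟨t,e⟩.
[Q [h [n m]]]: Q is ⟨⟨t,e⟩,⟨t,e⟩⟩, [h [n m]] is ⟨t,e⟩; result ⟨t,e⟩.
[[Z Y] [Q [h [n m]]]]: [Q [h [n m]]] is ⟨t,e⟩, [Z Y] is t; result e.

e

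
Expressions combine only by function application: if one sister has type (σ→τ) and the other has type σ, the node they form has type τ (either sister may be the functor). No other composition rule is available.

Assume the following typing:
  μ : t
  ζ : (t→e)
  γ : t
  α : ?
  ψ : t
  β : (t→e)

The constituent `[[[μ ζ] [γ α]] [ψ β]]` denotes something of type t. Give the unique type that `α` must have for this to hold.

(t→(e→(e→t)))

For [[[μ ζ] [γ α]] [ψ β]] to have type t with [ψ β] of type e, [[μ ζ] [γ α]] must be the function: [[μ ζ] [γ α]] : (e→t).
For [[μ ζ] [γ α]] to have type (e→t) with [μ ζ] of type e, [γ α] must be the function: [γ α] : (e→(e→t)).
For [γ α] to have type (e→(e→t)) with γ of type t, α must be the function: α : (t→(e→(e→t))).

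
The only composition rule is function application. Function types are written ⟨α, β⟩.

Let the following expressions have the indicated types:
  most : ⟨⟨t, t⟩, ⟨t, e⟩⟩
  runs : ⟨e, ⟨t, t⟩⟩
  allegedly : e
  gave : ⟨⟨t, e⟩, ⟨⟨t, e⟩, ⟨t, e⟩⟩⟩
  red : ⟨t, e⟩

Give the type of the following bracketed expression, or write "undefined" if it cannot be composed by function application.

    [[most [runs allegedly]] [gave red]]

[runs allegedly] — runs of type ⟨e, ⟨t, t⟩⟩ combines with allegedly of type e: type ⟨t, t⟩.
[most [runs allegedly]] — most of type ⟨⟨t, t⟩, ⟨t, e⟩⟩ combines with [runs allegedly] of type ⟨t, t⟩: type ⟨t, e⟩.
[gave red] — gave of type ⟨⟨t, e⟩, ⟨⟨t, e⟩, ⟨t, e⟩⟩⟩ combines with red of type ⟨t, e⟩: type ⟨⟨t, e⟩, ⟨t, e⟩⟩.
[[most [runs allegedly]] [gave red]] — [gave red] of type ⟨⟨t, e⟩, ⟨t, e⟩⟩ combines with [most [runs allegedly]] of type ⟨t, e⟩: type ⟨t, e⟩.

⟨t, e⟩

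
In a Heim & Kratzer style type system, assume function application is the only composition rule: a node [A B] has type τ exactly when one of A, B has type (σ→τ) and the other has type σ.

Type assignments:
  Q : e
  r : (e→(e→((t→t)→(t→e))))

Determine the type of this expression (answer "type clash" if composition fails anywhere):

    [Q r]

(e→((t→t)→(t→e)))

[Q r]: r is (e→(e→((t→t)→(t→e)))), Q is e; result (e→((t→t)→(t→e))).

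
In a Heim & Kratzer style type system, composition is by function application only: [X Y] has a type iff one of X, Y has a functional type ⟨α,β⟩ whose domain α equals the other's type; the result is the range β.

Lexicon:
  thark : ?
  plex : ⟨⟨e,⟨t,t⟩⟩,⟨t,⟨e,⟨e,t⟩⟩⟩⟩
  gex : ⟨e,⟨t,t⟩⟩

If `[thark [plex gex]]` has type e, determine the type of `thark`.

⟨⟨t,⟨e,⟨e,t⟩⟩⟩,e⟩

At [thark [plex gex]] (required: e): [plex gex] is ⟨t,⟨e,⟨e,t⟩⟩⟩, which is not a function with range e; hence thark is the functor — type ⟨⟨t,⟨e,⟨e,t⟩⟩⟩,e⟩.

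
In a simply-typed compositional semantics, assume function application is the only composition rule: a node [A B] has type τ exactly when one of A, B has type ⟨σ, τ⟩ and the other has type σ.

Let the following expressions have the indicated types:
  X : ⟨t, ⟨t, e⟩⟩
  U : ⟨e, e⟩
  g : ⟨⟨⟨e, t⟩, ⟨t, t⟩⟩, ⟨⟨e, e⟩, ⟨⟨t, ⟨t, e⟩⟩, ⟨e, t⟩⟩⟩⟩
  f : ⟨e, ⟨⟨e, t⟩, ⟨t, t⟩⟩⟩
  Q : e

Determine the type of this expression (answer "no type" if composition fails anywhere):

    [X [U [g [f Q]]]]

⟨e, t⟩

[f Q]: functor f : ⟨e, ⟨⟨e, t⟩, ⟨t, t⟩⟩⟩, argument Q : e; result ⟨⟨e, t⟩, ⟨t, t⟩⟩.
[g [f Q]]: functor g : ⟨⟨⟨e, t⟩, ⟨t, t⟩⟩, ⟨⟨e, e⟩, ⟨⟨t, ⟨t, e⟩⟩, ⟨e, t⟩⟩⟩⟩, argument [f Q] : ⟨⟨e, t⟩, ⟨t, t⟩⟩; result ⟨⟨e, e⟩, ⟨⟨t, ⟨t, e⟩⟩, ⟨e, t⟩⟩⟩.
[U [g [f Q]]]: functor [g [f Q]] : ⟨⟨e, e⟩, ⟨⟨t, ⟨t, e⟩⟩, ⟨e, t⟩⟩⟩, argument U : ⟨e, e⟩; result ⟨⟨t, ⟨t, e⟩⟩, ⟨e, t⟩⟩.
[X [U [g [f Q]]]]: functor [U [g [f Q]]] : ⟨⟨t, ⟨t, e⟩⟩, ⟨e, t⟩⟩, argument X : ⟨t, ⟨t, e⟩⟩; result ⟨e, t⟩.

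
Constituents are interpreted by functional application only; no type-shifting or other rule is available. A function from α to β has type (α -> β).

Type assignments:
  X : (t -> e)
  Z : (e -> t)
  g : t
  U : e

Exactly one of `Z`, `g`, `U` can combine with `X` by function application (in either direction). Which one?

g

Z : (e -> t) — no; X wants t, and Z wants e.
g — combines: X : (t -> e) takes g : t as argument, giving e.
U : e — no; X wants t, and U wants nothing (atomic).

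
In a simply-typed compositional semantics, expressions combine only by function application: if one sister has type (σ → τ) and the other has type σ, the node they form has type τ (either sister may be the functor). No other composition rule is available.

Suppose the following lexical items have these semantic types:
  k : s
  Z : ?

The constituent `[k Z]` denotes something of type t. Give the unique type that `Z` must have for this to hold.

(s → t)

[k Z] must have type t. The sister k has type s; that is not a function onto t, so Z must be the functor, of type (s → t).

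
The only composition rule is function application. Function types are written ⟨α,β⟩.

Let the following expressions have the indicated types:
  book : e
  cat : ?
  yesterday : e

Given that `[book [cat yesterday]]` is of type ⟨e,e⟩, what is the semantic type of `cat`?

[book [cat yesterday]] is required to be ⟨e,e⟩. book : e cannot yield ⟨e,e⟩ as functor, so [cat yesterday] : ⟨e,⟨e,e⟩⟩.
[cat yesterday] is required to be ⟨e,⟨e,e⟩⟩. yesterday : e cannot yield ⟨e,⟨e,e⟩⟩ as functor, so cat : ⟨e,⟨e,⟨e,e⟩⟩⟩.

⟨e,⟨e,⟨e,e⟩⟩⟩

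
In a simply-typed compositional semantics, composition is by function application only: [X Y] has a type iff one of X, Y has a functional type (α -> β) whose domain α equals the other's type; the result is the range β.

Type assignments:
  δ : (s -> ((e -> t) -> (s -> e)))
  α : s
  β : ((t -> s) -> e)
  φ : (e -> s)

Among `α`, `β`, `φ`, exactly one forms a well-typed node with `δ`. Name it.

α — combines: δ : (s -> ((e -> t) -> (s -> e))) takes α : s as argument, giving ((e -> t) -> (s -> e)).
β : ((t -> s) -> e) — does not combine with δ.
φ : (e -> s) — does not combine with δ.

α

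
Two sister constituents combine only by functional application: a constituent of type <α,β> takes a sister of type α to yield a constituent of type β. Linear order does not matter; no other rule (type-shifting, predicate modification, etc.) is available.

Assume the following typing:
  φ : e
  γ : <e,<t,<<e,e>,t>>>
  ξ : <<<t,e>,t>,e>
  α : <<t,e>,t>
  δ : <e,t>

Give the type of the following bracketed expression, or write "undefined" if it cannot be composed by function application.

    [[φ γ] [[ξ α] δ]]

<<e,e>,t>

[φ γ]: γ is <e,<t,<<e,e>,t>>>, φ is e; result <t,<<e,e>,t>>.
[ξ α]: ξ is <<<t,e>,t>,e>, α is <<t,e>,t>; result e.
[[ξ α] δ]: δ is <e,t>, [ξ α] is e; result t.
[[φ γ] [[ξ α] δ]]: [φ γ] is <t,<<e,e>,t>>, [[ξ α] δ] is t; result <<e,e>,t>.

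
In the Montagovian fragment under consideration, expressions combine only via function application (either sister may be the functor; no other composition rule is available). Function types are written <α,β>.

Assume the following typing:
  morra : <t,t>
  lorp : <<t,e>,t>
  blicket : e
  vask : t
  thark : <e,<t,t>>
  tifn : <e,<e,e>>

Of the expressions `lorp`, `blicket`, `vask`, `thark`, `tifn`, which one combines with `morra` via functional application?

vask

lorp : <<t,e>,t> — does not combine with morra.
blicket : e — does not combine with morra.
vask — combines: morra : <t,t> takes vask : t as argument, giving t.
thark : <e,<t,t>> — does not combine with morra.
tifn : <e,<e,e>> — does not combine with morra.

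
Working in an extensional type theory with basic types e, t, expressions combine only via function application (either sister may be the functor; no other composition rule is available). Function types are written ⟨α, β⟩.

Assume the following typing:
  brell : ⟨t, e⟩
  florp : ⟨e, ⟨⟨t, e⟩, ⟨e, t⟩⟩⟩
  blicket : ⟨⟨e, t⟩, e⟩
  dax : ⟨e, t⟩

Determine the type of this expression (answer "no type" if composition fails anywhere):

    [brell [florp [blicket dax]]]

⟨e, t⟩

[blicket dax]: blicket is ⟨⟨e, t⟩, e⟩, dax is ⟨e, t⟩; result e.
[florp [blicket dax]]: florp is ⟨e, ⟨⟨t, e⟩, ⟨e, t⟩⟩⟩, [blicket dax] is e; result ⟨⟨t, e⟩, ⟨e, t⟩⟩.
[brell [florp [blicket dax]]]: [florp [blicket dax]] is ⟨⟨t, e⟩, ⟨e, t⟩⟩, brell is ⟨t, e⟩; result ⟨e, t⟩.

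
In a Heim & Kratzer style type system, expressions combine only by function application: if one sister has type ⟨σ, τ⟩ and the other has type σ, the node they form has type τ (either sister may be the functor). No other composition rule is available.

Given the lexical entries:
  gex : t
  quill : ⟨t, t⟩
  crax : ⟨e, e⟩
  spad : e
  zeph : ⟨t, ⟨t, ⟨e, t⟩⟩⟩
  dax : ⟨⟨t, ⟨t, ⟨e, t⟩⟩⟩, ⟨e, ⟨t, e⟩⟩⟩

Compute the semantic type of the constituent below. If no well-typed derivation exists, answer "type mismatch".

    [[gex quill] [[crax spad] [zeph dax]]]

e

At [gex quill], quill : ⟨t, t⟩ takes gex : t, giving t.
At [crax spad], crax : ⟨e, e⟩ takes spad : e, giving e.
At [zeph dax], dax : ⟨⟨t, ⟨t, ⟨e, t⟩⟩⟩, ⟨e, ⟨t, e⟩⟩⟩ takes zeph : ⟨t, ⟨t, ⟨e, t⟩⟩⟩, giving ⟨e, ⟨t, e⟩⟩.
At [[crax spad] [zeph dax]], [zeph dax] : ⟨e, ⟨t, e⟩⟩ takes [crax spad] : e, giving ⟨t, e⟩.
At [[gex quill] [[crax spad] [zeph dax]]], [[crax spad] [zeph dax]] : ⟨t, e⟩ takes [gex quill] : t, giving e.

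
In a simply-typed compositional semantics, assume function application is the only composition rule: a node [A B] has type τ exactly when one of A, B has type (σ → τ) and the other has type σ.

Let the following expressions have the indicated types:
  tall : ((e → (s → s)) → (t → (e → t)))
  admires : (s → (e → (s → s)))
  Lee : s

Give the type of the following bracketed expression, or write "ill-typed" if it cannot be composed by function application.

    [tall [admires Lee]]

[admires Lee]: admires is (s → (e → (s → s))), Lee is s; result (e → (s → s)).
[tall [admires Lee]]: tall is ((e → (s → s)) → (t → (e → t))), [admires Lee] is (e → (s → s)); result (t → (e → t)).

(t → (e → t))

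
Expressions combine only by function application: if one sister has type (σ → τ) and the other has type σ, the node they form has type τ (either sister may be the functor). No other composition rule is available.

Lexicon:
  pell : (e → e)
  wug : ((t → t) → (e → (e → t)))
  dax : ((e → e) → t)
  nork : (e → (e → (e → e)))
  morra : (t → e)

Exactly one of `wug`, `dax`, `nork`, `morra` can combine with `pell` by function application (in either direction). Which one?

wug : ((t → t) → (e → (e → t))) — neither side's domain matches the other.
dax — combines: dax : ((e → e) → t) takes pell : (e → e) as argument, giving t.
nork : (e → (e → (e → e))) — neither side's domain matches the other.
morra : (t → e) — neither side's domain matches the other.

dax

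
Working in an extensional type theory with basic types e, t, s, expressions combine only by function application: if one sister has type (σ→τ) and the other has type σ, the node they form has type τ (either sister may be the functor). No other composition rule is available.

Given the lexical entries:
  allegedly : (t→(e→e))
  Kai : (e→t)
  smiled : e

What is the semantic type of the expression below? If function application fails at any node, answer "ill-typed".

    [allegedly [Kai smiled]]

(e→e)

[Kai smiled]: Kai is (e→t), smiled is e; result t.
[allegedly [Kai smiled]]: allegedly is (t→(e→e)), [Kai smiled] is t; result (e→e).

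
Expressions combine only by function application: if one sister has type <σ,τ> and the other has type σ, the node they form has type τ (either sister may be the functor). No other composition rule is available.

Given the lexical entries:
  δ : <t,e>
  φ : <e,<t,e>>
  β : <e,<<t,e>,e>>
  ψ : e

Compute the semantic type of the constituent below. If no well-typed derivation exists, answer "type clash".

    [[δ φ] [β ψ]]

type clash

[δ φ]: <t,e> and <e,<t,e>> cannot combine by function application — type clash.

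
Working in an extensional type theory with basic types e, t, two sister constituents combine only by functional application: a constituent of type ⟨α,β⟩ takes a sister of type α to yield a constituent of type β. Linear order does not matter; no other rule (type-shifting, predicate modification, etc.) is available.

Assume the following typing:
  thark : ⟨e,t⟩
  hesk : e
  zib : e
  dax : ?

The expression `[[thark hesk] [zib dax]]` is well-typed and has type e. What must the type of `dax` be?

[[thark hesk] [zib dax]] must have type e. The sister [thark hesk] has type t; that is not a function onto e, so [zib dax] must be the functor, of type ⟨t,e⟩.
[zib dax] must have type ⟨t,e⟩. The sister zib has type e; that is not a function onto ⟨t,e⟩, so dax must be the functor, of type ⟨e,⟨t,e⟩⟩.

⟨e,⟨t,e⟩⟩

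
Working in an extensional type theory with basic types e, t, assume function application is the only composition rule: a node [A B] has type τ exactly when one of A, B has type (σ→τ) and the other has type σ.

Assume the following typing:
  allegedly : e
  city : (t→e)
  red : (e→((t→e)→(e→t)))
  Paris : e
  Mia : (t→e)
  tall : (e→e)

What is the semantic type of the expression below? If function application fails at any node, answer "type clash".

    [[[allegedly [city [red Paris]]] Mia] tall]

At [red Paris], red : (e→((t→e)→(e→t))) takes Paris : e, giving ((t→e)→(e→t)).
At [city [red Paris]], [red Paris] : ((t→e)→(e→t)) takes city : (t→e), giving (e→t).
At [allegedly [city [red Paris]]], [city [red Paris]] : (e→t) takes allegedly : e, giving t.
At [[allegedly [city [red Paris]]] Mia], Mia : (t→e) takes [allegedly [city [red Paris]]] : t, giving e.
At [[[allegedly [city [red Paris]]] Mia] tall], tall : (e→e) takes [[allegedly [city [red Paris]]] Mia] : e, giving e.

e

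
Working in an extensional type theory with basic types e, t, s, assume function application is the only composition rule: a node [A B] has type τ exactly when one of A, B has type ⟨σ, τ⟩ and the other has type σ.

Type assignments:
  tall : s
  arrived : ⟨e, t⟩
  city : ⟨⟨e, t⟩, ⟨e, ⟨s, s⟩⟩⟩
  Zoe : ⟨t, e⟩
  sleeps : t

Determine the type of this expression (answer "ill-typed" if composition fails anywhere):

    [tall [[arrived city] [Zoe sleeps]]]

[arrived city]: functor city : ⟨⟨e, t⟩, ⟨e, ⟨s, s⟩⟩⟩, argument arrived : ⟨e, t⟩; result ⟨e, ⟨s, s⟩⟩.
[Zoe sleeps]: functor Zoe : ⟨t, e⟩, argument sleeps : t; result e.
[[arrived city] [Zoe sleeps]]: functor [arrived city] : ⟨e, ⟨s, s⟩⟩, argument [Zoe sleeps] : e; result ⟨s, s⟩.
[tall [[arrived city] [Zoe sleeps]]]: functor [[arrived city] [Zoe sleeps]] : ⟨s, s⟩, argument tall : s; result s.

s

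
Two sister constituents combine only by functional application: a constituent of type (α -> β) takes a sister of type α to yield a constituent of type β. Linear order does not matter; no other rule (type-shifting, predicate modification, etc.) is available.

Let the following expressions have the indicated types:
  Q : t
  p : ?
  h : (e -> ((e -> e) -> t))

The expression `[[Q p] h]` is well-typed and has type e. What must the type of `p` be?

(t -> ((e -> ((e -> e) -> t)) -> e))

[[Q p] h] must have type e. The sister h has type (e -> ((e -> e) -> t)); that is not a function onto e, so [Q p] must be the functor, of type ((e -> ((e -> e) -> t)) -> e).
[Q p] must have type ((e -> ((e -> e) -> t)) -> e). The sister Q has type t; that is not a function onto ((e -> ((e -> e) -> t)) -> e), so p must be the functor, of type (t -> ((e -> ((e -> e) -> t)) -> e)).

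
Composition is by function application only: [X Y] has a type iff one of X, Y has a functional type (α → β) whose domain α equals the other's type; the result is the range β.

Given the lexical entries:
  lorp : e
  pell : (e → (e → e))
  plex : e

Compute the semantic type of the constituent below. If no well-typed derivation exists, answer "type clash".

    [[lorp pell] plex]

[lorp pell]: pell is (e → (e → e)), lorp is e; result (e → e).
[[lorp pell] plex]: [lorp pell] is (e → e), plex is e; result e.

e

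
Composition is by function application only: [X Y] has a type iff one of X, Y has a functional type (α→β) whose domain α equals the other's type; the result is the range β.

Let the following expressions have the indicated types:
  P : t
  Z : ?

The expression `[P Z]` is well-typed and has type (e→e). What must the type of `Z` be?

(t→(e→e))

[P Z] is required to be (e→e). P : t cannot yield (e→e) as functor, so Z : (t→(e→e)).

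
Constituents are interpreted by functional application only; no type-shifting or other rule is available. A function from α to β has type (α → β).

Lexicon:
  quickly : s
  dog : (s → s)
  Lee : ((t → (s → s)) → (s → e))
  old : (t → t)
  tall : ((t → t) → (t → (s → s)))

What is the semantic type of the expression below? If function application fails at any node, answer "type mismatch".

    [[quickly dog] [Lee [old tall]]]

e

[quickly dog]: (s → s) applied to s yields s.
[old tall]: ((t → t) → (t → (s → s))) applied to (t → t) yields (t → (s → s)).
[Lee [old tall]]: ((t → (s → s)) → (s → e)) applied to (t → (s → s)) yields (s → e).
[[quickly dog] [Lee [old tall]]]: (s → e) applied to s yields e.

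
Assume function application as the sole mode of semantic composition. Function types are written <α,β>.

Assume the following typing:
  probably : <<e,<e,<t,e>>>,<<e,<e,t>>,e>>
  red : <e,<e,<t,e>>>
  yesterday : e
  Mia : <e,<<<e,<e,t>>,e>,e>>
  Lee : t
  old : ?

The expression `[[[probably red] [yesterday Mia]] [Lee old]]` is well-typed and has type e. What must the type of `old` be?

<t,<e,e>>

[[[probably red] [yesterday Mia]] [Lee old]] is required to be e. [[probably red] [yesterday Mia]] : e cannot yield e as functor, so [Lee old] : <e,e>.
[Lee old] is required to be <e,e>. Lee : t cannot yield <e,e> as functor, so old : <t,<e,e>>.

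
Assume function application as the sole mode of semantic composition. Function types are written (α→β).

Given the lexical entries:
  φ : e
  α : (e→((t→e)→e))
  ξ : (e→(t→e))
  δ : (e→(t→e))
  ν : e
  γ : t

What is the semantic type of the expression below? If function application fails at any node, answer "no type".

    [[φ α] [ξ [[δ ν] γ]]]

e

[φ α] — α of type (e→((t→e)→e)) combines with φ of type e: type ((t→e)→e).
[δ ν] — δ of type (e→(t→e)) combines with ν of type e: type (t→e).
[[δ ν] γ] — [δ ν] of type (t→e) combines with γ of type t: type e.
[ξ [[δ ν] γ]] — ξ of type (e→(t→e)) combines with [[δ ν] γ] of type e: type (t→e).
[[φ α] [ξ [[δ ν] γ]]] — [φ α] of type ((t→e)→e) combines with [ξ [[δ ν] γ]] of type (t→e): type e.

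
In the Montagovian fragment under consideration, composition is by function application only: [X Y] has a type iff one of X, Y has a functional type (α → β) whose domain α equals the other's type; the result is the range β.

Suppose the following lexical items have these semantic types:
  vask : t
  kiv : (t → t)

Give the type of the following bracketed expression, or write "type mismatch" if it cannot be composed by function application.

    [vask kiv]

[vask kiv]: kiv is (t → t), vask is t; result t.

t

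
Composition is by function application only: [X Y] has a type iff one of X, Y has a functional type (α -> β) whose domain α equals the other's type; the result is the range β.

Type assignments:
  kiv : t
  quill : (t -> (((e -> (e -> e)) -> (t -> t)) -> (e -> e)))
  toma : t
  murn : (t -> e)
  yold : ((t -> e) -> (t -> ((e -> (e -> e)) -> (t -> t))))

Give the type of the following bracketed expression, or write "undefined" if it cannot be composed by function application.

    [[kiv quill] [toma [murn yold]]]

At [kiv quill], quill : (t -> (((e -> (e -> e)) -> (t -> t)) -> (e -> e))) takes kiv : t, giving (((e -> (e -> e)) -> (t -> t)) -> (e -> e)).
At [murn yold], yold : ((t -> e) -> (t -> ((e -> (e -> e)) -> (t -> t)))) takes murn : (t -> e), giving (t -> ((e -> (e -> e)) -> (t -> t))).
At [toma [murn yold]], [murn yold] : (t -> ((e -> (e -> e)) -> (t -> t))) takes toma : t, giving ((e -> (e -> e)) -> (t -> t)).
At [[kiv quill] [toma [murn yold]]], [kiv quill] : (((e -> (e -> e)) -> (t -> t)) -> (e -> e)) takes [toma [murn yold]] : ((e -> (e -> e)) -> (t -> t)), giving (e -> e).

(e -> e)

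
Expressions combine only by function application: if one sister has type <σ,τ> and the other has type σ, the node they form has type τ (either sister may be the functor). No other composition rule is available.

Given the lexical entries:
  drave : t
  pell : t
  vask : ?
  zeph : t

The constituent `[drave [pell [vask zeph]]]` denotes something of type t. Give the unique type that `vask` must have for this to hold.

<t,<t,<t,t>>>

At [drave [pell [vask zeph]]] (required: t): drave is t, which is not a function with range t; hence [pell [vask zeph]] is the functor — type <t,t>.
At [pell [vask zeph]] (required: <t,t>): pell is t, which is not a function with range <t,t>; hence [vask zeph] is the functor — type <t,<t,t>>.
At [vask zeph] (required: <t,<t,t>>): zeph is t, which is not a function with range <t,<t,t>>; hence vask is the functor — type <t,<t,<t,t>>>.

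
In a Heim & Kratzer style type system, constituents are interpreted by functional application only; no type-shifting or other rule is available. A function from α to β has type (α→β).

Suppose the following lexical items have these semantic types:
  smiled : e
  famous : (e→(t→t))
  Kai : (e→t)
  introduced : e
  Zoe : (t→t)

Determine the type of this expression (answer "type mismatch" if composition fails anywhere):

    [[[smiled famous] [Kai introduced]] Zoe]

[smiled famous]: (e→(t→t)) applied to e yields (t→t).
[Kai introduced]: (e→t) applied to e yields t.
[[smiled famous] [Kai introduced]]: (t→t) applied to t yields t.
[[[smiled famous] [Kai introduced]] Zoe]: (t→t) applied to t yields t.

t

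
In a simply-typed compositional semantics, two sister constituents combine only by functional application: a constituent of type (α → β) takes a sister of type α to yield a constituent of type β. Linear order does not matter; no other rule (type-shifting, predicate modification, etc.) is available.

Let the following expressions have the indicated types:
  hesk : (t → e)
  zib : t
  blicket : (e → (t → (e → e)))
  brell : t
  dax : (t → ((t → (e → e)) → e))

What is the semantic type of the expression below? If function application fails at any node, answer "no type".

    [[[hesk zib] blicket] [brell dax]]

[hesk zib]: functor hesk : (t → e), argument zib : t; result e.
[[hesk zib] blicket]: functor blicket : (e → (t → (e → e))), argument [hesk zib] : e; result (t → (e → e)).
[brell dax]: functor dax : (t → ((t → (e → e)) → e)), argument brell : t; result ((t → (e → e)) → e).
[[[hesk zib] blicket] [brell dax]]: functor [brell dax] : ((t → (e → e)) → e), argument [[hesk zib] blicket] : (t → (e → e)); result e.

e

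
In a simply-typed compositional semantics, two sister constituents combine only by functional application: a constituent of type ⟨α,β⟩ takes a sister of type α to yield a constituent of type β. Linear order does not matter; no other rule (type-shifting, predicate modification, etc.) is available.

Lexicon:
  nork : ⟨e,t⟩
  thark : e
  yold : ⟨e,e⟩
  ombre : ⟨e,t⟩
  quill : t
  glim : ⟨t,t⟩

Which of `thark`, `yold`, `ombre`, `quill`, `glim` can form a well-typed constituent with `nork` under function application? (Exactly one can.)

thark — combines: nork : ⟨e,t⟩ takes thark : e as argument, giving t.
yold : ⟨e,e⟩ — neither side's domain matches the other.
ombre : ⟨e,t⟩ — neither side's domain matches the other.
quill : t — neither side's domain matches the other.
glim : ⟨t,t⟩ — neither side's domain matches the other.

thark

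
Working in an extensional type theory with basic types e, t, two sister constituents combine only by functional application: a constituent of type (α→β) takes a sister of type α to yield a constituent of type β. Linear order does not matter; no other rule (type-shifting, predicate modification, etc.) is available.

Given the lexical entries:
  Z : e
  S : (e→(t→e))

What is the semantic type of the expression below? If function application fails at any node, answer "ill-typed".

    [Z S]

[Z S]: S is (e→(t→e)), Z is e; result (t→e).

(t→e)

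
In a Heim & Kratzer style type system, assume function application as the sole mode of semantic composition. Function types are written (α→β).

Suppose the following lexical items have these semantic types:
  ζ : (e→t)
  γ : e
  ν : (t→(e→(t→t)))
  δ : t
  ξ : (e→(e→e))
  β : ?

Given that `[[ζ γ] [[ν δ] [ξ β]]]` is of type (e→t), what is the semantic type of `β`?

[[ζ γ] [[ν δ] [ξ β]]] is required to be (e→t). [ζ γ] : t cannot yield (e→t) as functor, so [[ν δ] [ξ β]] : (t→(e→t)).
[[ν δ] [ξ β]] is required to be (t→(e→t)). [ν δ] : (e→(t→t)) cannot yield (t→(e→t)) as functor, so [ξ β] : ((e→(t→t))→(t→(e→t))).
[ξ β] is required to be ((e→(t→t))→(t→(e→t))). ξ : (e→(e→e)) cannot yield ((e→(t→t))→(t→(e→t))) as functor, so β : ((e→(e→e))→((e→(t→t))→(t→(e→t)))).

((e→(e→e))→((e→(t→t))→(t→(e→t))))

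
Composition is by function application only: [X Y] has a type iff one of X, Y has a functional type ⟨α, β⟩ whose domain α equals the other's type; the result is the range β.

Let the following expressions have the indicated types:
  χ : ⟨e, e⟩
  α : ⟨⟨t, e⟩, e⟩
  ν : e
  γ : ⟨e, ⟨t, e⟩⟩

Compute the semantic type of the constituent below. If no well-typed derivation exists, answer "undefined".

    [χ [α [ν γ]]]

[ν γ]: γ is ⟨e, ⟨t, e⟩⟩, ν is e; result ⟨t, e⟩.
[α [ν γ]]: α is ⟨⟨t, e⟩, e⟩, [ν γ] is ⟨t, e⟩; result e.
[χ [α [ν γ]]]: χ is ⟨e, e⟩, [α [ν γ]] is e; result e.

e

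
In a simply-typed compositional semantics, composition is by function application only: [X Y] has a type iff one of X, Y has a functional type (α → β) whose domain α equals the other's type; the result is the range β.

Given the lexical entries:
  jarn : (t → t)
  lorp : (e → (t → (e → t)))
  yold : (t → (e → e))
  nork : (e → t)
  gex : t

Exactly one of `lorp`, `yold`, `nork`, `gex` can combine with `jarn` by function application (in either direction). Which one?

gex

lorp : (e → (t → (e → t))) — jarn needs t; lorp needs e; neither fits.
yold : (t → (e → e)) — jarn needs t; yold needs t; neither fits.
nork : (e → t) — jarn needs t; nork needs e; neither fits.
gex — combines: jarn : (t → t) takes gex : t as argument, giving t.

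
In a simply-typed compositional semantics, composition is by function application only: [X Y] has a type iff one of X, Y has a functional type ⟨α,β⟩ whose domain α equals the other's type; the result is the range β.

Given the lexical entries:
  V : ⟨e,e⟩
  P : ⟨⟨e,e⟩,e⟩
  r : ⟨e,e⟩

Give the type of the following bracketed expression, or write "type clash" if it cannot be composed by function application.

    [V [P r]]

[P r]: functor P : ⟨⟨e,e⟩,e⟩, argument r : ⟨e,e⟩; result e.
[V [P r]]: functor V : ⟨e,e⟩, argument [P r] : e; result e.

e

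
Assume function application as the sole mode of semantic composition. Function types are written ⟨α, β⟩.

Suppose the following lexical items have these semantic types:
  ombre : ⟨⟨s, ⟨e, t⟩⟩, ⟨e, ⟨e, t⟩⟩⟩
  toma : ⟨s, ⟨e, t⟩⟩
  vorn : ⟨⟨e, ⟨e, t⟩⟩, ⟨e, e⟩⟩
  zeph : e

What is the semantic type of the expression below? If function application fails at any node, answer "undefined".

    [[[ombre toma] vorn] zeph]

[ombre toma]: functor ombre : ⟨⟨s, ⟨e, t⟩⟩, ⟨e, ⟨e, t⟩⟩⟩, argument toma : ⟨s, ⟨e, t⟩⟩; result ⟨e, ⟨e, t⟩⟩.
[[ombre toma] vorn]: functor vorn : ⟨⟨e, ⟨e, t⟩⟩, ⟨e, e⟩⟩, argument [ombre toma] : ⟨e, ⟨e, t⟩⟩; result ⟨e, e⟩.
[[[ombre toma] vorn] zeph]: functor [[ombre toma] vorn] : ⟨e, e⟩, argument zeph : e; result e.

e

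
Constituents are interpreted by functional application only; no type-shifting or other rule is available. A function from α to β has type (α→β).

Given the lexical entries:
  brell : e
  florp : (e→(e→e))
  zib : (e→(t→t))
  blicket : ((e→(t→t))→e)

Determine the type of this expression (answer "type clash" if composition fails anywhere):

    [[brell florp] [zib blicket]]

e

At [brell florp], florp : (e→(e→e)) takes brell : e, giving (e→e).
At [zib blicket], blicket : ((e→(t→t))→e) takes zib : (e→(t→t)), giving e.
At [[brell florp] [zib blicket]], [brell florp] : (e→e) takes [zib blicket] : e, giving e.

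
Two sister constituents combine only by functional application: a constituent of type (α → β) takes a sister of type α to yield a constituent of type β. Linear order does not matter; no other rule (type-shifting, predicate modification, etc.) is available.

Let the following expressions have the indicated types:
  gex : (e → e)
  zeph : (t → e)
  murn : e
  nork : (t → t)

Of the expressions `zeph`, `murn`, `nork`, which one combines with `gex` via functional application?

murn

zeph : (t → e) — does not combine with gex.
murn — combines: gex : (e → e) takes murn : e as argument, giving e.
nork : (t → t) — does not combine with gex.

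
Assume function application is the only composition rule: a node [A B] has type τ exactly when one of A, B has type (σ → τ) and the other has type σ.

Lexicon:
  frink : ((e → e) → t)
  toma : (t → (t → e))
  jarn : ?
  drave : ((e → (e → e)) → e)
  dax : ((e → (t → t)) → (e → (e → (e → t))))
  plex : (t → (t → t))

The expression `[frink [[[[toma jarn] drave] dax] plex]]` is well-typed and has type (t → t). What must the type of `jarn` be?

((t → (t → e)) → (((e → (e → e)) → e) → (((e → (t → t)) → (e → (e → (e → t)))) → ((t → (t → t)) → (((e → e) → t) → (t → t))))))

At [frink [[[[toma jarn] drave] dax] plex]] (required: (t → t)): frink is ((e → e) → t), which is not a function with range (t → t); hence [[[[toma jarn] drave] dax] plex] is the functor — type (((e → e) → t) → (t → t)).
At [[[[toma jarn] drave] dax] plex] (required: (((e → e) → t) → (t → t))): plex is (t → (t → t)), which is not a function with range (((e → e) → t) → (t → t)); hence [[[toma jarn] drave] dax] is the functor — type ((t → (t → t)) → (((e → e) → t) → (t → t))).
At [[[toma jarn] drave] dax] (required: ((t → (t → t)) → (((e → e) → t) → (t → t)))): dax is ((e → (t → t)) → (e → (e → (e → t)))), which is not a function with range ((t → (t → t)) → (((e → e) → t) → (t → t))); hence [[toma jarn] drave] is the functor — type (((e → (t → t)) → (e → (e → (e → t)))) → ((t → (t → t)) → (((e → e) → t) → (t → t)))).
At [[toma jarn] drave] (required: (((e → (t → t)) → (e → (e → (e → t)))) → ((t → (t → t)) → (((e → e) → t) → (t → t))))): drave is ((e → (e → e)) → e), which is not a function with range (((e → (t → t)) → (e → (e → (e → t)))) → ((t → (t → t)) → (((e → e) → t) → (t → t)))); hence [toma jarn] is the functor — type (((e → (e → e)) → e) → (((e → (t → t)) → (e → (e → (e → t)))) → ((t → (t → t)) → (((e → e) → t) → (t → t))))).
At [toma jarn] (required: (((e → (e → e)) → e) → (((e → (t → t)) → (e → (e → (e → t)))) → ((t → (t → t)) → (((e → e) → t) → (t → t)))))): toma is (t → (t → e)), which is not a function with range (((e → (e → e)) → e) → (((e → (t → t)) → (e → (e → (e → t)))) → ((t → (t → t)) → (((e → e) → t) → (t → t))))); hence jarn is the functor — type ((t → (t → e)) → (((e → (e → e)) → e) → (((e → (t → t)) → (e → (e → (e → t)))) → ((t → (t → t)) → (((e → e) → t) → (t → t)))))).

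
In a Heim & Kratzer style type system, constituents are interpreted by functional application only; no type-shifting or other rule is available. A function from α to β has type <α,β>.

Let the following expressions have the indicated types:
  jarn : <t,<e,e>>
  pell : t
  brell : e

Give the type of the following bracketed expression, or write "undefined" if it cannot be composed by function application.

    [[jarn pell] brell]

[jarn pell] — jarn of type <t,<e,e>> combines with pell of type t: type <e,e>.
[[jarn pell] brell] — [jarn pell] of type <e,e> combines with brell of type e: type e.

e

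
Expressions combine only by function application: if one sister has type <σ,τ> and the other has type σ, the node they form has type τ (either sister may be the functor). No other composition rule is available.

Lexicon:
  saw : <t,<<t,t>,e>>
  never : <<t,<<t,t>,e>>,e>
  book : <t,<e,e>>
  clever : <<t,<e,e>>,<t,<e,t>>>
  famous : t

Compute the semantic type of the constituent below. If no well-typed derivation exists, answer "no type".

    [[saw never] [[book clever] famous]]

[saw never]: functor never : <<t,<<t,t>,e>>,e>, argument saw : <t,<<t,t>,e>>; result e.
[book clever]: functor clever : <<t,<e,e>>,<t,<e,t>>>, argument book : <t,<e,e>>; result <t,<e,t>>.
[[book clever] famous]: functor [book clever] : <t,<e,t>>, argument famous : t; result <e,t>.
[[saw never] [[book clever] famous]]: functor [[book clever] famous] : <e,t>, argument [saw never] : e; result t.

t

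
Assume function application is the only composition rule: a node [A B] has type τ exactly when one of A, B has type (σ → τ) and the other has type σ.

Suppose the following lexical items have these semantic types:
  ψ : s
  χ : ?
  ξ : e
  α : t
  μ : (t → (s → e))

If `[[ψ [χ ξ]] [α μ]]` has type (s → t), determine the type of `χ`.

(e → (s → ((s → e) → (s → t))))

[[ψ [χ ξ]] [α μ]] is required to be (s → t). [α μ] : (s → e) cannot yield (s → t) as functor, so [ψ [χ ξ]] : ((s → e) → (s → t)).
[ψ [χ ξ]] is required to be ((s → e) → (s → t)). ψ : s cannot yield ((s → e) → (s → t)) as functor, so [χ ξ] : (s → ((s → e) → (s → t))).
[χ ξ] is required to be (s → ((s → e) → (s → t))). ξ : e cannot yield (s → ((s → e) → (s → t))) as functor, so χ : (e → (s → ((s → e) → (s → t)))).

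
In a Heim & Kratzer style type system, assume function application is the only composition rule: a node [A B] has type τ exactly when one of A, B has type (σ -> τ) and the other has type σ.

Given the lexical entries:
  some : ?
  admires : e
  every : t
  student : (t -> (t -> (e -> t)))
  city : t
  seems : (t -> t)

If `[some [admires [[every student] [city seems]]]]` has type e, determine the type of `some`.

At [some [admires [[every student] [city seems]]]] (required: e): [admires [[every student] [city seems]]] is t, which is not a function with range e; hence some is the functor — type (t -> e).

(t -> e)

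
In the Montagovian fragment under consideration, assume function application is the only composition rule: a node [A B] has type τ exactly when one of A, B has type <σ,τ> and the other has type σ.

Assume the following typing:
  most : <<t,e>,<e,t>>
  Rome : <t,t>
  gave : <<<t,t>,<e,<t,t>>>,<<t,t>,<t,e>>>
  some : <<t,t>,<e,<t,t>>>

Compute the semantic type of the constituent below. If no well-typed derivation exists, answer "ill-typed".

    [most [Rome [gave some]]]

<e,t>

[gave some] — gave of type <<<t,t>,<e,<t,t>>>,<<t,t>,<t,e>>> combines with some of type <<t,t>,<e,<t,t>>>: type <<t,t>,<t,e>>.
[Rome [gave some]] — [gave some] of type <<t,t>,<t,e>> combines with Rome of type <t,t>: type <t,e>.
[most [Rome [gave some]]] — most of type <<t,e>,<e,t>> combines with [Rome [gave some]] of type <t,e>: type <e,t>.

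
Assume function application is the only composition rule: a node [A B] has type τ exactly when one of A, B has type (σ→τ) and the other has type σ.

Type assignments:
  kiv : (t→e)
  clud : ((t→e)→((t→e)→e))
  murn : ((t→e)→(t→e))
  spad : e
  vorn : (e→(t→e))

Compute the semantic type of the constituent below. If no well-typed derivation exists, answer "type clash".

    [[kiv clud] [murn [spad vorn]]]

e

[kiv clud]: functor clud : ((t→e)→((t→e)→e)), argument kiv : (t→e); result ((t→e)→e).
[spad vorn]: functor vorn : (e→(t→e)), argument spad : e; result (t→e).
[murn [spad vorn]]: functor murn : ((t→e)→(t→e)), argument [spad vorn] : (t→e); result (t→e).
[[kiv clud] [murn [spad vorn]]]: functor [kiv clud] : ((t→e)→e), argument [murn [spad vorn]] : (t→e); result e.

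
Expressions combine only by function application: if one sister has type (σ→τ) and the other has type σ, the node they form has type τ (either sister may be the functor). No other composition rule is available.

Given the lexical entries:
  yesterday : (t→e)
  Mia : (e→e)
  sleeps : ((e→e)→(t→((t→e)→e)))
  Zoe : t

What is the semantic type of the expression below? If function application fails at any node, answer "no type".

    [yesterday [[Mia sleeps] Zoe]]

e

[Mia sleeps]: sleeps is ((e→e)→(t→((t→e)→e))), Mia is (e→e); result (t→((t→e)→e)).
[[Mia sleeps] Zoe]: [Mia sleeps] is (t→((t→e)→e)), Zoe is t; result ((t→e)→e).
[yesterday [[Mia sleeps] Zoe]]: [[Mia sleeps] Zoe] is ((t→e)→e), yesterday is (t→e); result e.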